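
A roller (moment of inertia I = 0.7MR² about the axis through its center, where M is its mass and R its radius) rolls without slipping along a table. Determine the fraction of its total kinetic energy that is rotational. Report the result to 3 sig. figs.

For this body I = 0.7MR², i.e. k = I/(MR²) = 0.7.
With ω = v/R, KE_trans = ½Mv² and KE_rot = ½Iω² = ½kMv², so KE_total = ½(1+k)Mv².
The rotational fraction is therefore k/(1+k) = 0.7/1.7 ≈ 0.412.

fraction ≈ 0.412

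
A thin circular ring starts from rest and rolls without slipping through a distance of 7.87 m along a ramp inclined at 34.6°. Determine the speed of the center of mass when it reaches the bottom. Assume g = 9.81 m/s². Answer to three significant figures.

The moment of inertia is MR², giving k ≡ I/(MR²) = 1.
Pure rolling means v = ωR; then KE = ½Mv² + ½I(v/R)² = ½(1+k)Mv² = Mv².
The vertical drop is h = L sinθ = 7.87 × sin34.6° = 4.469 m.
Setting Mgh = Mv² gives v = √(2gh/(1+k)) = √(2·9.81·4.469/2) ≈ 6.62 m/s.

v ≈ 6.62 m/s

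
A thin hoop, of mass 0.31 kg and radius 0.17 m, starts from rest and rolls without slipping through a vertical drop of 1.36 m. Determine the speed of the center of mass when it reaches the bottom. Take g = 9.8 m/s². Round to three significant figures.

v ≈ 3.65 m/s

With I = MR², the ratio k = I/(MR²) is 1.
Since it rolls without slipping, ω = v/R and KE = ½Mv² + ½Iω² = ½(1+k)Mv² = Mv².
Energy conservation: Mgh = Mv², so v = √(2gh/(1+k)) = √(2 × 9.8 × 1.36 / 2) ≈ 3.65 m/s.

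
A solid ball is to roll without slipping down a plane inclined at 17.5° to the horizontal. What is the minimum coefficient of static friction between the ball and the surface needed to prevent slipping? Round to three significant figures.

For this body I = (2/5)MR², i.e. k = I/(MR²) = 0.4.
Translational: Mg sinθ − f = Ma. Rotational about the CM: fR = Iα = kMRa, so f = kMa.
These give a = g sinθ/(1+k) and the required friction f = kMg sinθ/(1+k).
With N = Mg cosθ, the no-slip condition f ≤ μN gives μ_min = f/N = k tanθ/(1+k).
μ_min = 0.4 × tan17.5° / 1.4 ≈ 0.0901.

μ_min ≈ 0.0901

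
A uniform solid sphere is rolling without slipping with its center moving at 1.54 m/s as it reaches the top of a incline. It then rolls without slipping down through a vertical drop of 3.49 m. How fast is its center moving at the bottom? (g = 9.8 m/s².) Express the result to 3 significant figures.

v ≈ 7.16 m/s

With I = (2/5)MR², the ratio k = I/(MR²) is 0.4.
Since it rolls without slipping, ω = v/R and KE = ½Mv² + ½Iω² = ½(1+k)Mv² = (7/10)Mv².
Energy conservation: (7/10)Mv₀² + Mgh = (7/10)Mv², so v² = v₀² + 2gh/(1+k).
v = √(1.54² + 2×9.8×3.49/1.4) = √51.23 ≈ 7.16 m/s.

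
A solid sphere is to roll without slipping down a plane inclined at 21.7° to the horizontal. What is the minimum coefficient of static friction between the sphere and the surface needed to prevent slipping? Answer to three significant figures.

μ_min ≈ 0.114

Here I = (2/5)MR², so the shape factor k = I/(MR²) = 0.4.
Newton's second law down the slope: Mg sinθ − f = Ma. The torque equation fR = Iα (with α = a/R) gives f = kMa.
These give a = g sinθ/(1+k) and the required friction f = kMg sinθ/(1+k).
The normal force is N = Mg cosθ, so μ_min = f/N = k tanθ/(1+k).
μ_min = 0.4 × tan21.7° / 1.4 ≈ 0.114.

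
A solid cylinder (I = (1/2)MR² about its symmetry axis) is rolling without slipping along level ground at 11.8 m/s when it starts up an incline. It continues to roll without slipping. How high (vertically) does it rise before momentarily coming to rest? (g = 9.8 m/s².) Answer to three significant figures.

The moment of inertia is (1/2)MR², giving k ≡ I/(MR²) = 0.5.
The rolling condition ω = v/R makes the rotational term ½I(v/R)² = ½kMv², so KE_total = ½(1+k)Mv² = (3/4)Mv².
At the top the kinetic energy is zero, so (3/4)Mv₀² = Mgh.
Thus h = (1+k)v₀²/(2g) = 1.5 × 11.8² / (2 × 9.8) ≈ 10.7 m.

h ≈ 10.7 m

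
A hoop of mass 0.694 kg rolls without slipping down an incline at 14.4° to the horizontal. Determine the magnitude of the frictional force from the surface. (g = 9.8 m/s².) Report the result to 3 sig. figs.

The moment of inertia is MR², giving k ≡ I/(MR²) = 1.
Along the incline Mg sinθ − f = Ma, and torque about the center fR = Iα = kMR²(a/R) gives f = kMa.
Combining, a = g sinθ/(1+k) and f = kMa = kMg sinθ/(1+k).
f = 1 × 0.694 × 9.8 × sin14.4° / 2 ≈ 0.846 N.

f ≈ 0.846 N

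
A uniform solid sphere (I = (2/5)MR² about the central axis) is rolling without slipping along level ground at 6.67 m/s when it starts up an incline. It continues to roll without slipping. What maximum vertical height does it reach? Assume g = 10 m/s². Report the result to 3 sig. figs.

Here I = (2/5)MR², so the shape factor k = I/(MR²) = 0.4.
The rolling condition ω = v/R makes the rotational term ½I(v/R)² = ½kMv², so KE_total = ½(1+k)Mv² = (7/10)Mv².
All of this converts to potential energy at the highest point: (7/10)Mv₀² = Mgh.
Thus h = (1+k)v₀²/(2g) = 1.4 × 6.67² / (2 × 10) ≈ 3.11 m.

h ≈ 3.11 m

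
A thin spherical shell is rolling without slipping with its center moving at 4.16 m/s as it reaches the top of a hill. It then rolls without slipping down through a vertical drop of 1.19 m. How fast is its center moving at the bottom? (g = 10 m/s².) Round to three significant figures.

For this body I = (2/3)MR², i.e. k = I/(MR²) = 2/3.
The rolling condition ω = v/R makes the rotational term ½I(v/R)² = ½kMv², so KE_total = ½(1+k)Mv² = (5/6)Mv².
Conserving energy between top and bottom: (5/6)Mv² = (5/6)Mv₀² + Mgh, hence v² = v₀² + 2gh/(1+k).
v = √(4.16² + 2×10×1.19/1.667) = √31.59 ≈ 5.62 m/s.

v ≈ 5.62 m/s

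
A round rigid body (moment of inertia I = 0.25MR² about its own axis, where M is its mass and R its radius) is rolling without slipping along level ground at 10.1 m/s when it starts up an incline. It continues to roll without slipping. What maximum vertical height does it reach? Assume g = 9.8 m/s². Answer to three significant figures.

h ≈ 6.51 m

With I = 0.25MR², the ratio k = I/(MR²) is 0.25.
Rolling without slipping gives ω = v/R, so the total kinetic energy is ½Mv² + ½Iω² = ½(1+k)Mv² = (5/8)Mv².
All of this converts to potential energy at the highest point: (5/8)Mv₀² = Mgh.
Thus h = (1+k)v₀²/(2g) = 1.25 × 10.1² / (2 × 9.8) ≈ 6.51 m.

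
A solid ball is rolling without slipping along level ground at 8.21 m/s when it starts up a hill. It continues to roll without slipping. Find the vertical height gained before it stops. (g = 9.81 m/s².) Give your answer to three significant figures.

For this body I = (2/5)MR², i.e. k = I/(MR²) = 0.4.
Rolling without slipping gives ω = v/R, so the total kinetic energy is ½Mv² + ½Iω² = ½(1+k)Mv² = (7/10)Mv².
All of this converts to potential energy at the highest point: (7/10)Mv₀² = Mgh.
Thus h = (1+k)v₀²/(2g) = 1.4 × 8.21² / (2 × 9.81) ≈ 4.81 m.

h ≈ 4.81 m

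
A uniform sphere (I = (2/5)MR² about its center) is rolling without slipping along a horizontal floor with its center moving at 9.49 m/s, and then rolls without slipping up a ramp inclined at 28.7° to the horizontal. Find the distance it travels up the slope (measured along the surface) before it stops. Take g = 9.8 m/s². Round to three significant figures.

d ≈ 13.4 m

Here I = (2/5)MR², so the shape factor k = I/(MR²) = 0.4.
Since it rolls without slipping, ω = v/R and KE = ½Mv² + ½Iω² = ½(1+k)Mv² = (7/10)Mv².
Setting this equal to Mgh gives the vertical rise h = (1+k)v₀²/(2g) = 1.4×9.49²/(2×9.8) = 6.433 m.
Along the incline, d = h/sinθ = 6.433/sin28.7° ≈ 13.4 m.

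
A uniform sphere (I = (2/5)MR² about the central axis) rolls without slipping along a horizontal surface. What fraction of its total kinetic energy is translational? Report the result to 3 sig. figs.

For this body I = (2/5)MR², i.e. k = I/(MR²) = 0.4.
Since ω = v/R, the translational part is ½Mv² and the rotational part is ½I(v/R)² = ½kMv²; the total is ½(1+k)Mv².
The translational fraction is therefore 1/(1+k) = 1/1.4 ≈ 0.714.

fraction ≈ 0.714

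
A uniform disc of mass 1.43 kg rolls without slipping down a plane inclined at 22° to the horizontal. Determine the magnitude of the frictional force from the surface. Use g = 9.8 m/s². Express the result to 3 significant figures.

Here I = (1/2)MR², so the shape factor k = I/(MR²) = 0.5.
Translational: Mg sinθ − f = Ma. Rotational about the CM: fR = Iα = kMRa, so f = kMa.
Combining, a = g sinθ/(1+k) and f = kMa = kMg sinθ/(1+k).
f = 0.5 × 1.43 × 9.8 × sin22° / 1.5 ≈ 1.75 N.

f ≈ 1.75 N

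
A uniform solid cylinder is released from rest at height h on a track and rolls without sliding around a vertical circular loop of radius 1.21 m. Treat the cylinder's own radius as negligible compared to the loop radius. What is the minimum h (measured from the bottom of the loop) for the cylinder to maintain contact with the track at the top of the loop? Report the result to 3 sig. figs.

h_min ≈ 3.33 m

With I = (1/2)MR², the ratio k = I/(MR²) is 0.5.
At the top, contact is just lost when gravity alone supplies the centripetal force: Mg = Mv_top²/r, i.e. v_top² = gr.
With ω = v/R, the kinetic energy at speed v is ½(1+k)Mv² = (3/4)Mv².
Energy conservation from release (height h) to the top (height 2r): Mgh = Mg(2r) + (3/4)M·gr.
Thus h_min = 2r + (1+k)r/2 = r(2 + 1.5/2) = 1.21 × 2.75 ≈ 3.33 m.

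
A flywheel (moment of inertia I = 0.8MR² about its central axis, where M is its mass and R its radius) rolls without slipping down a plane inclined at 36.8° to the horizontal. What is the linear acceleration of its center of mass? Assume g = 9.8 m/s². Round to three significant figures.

a ≈ 3.26 m/s²

The moment of inertia is 0.8MR², giving k ≡ I/(MR²) = 0.8.
Translational: Mg sinθ − f = Ma. Rotational about the CM: fR = Iα = kMRa, so f = kMa.
Eliminating f: Mg sinθ = (1+k)Ma, so a = g sinθ/(1+k) = 9.8 × sin36.8° / 1.8 ≈ 3.26 m/s².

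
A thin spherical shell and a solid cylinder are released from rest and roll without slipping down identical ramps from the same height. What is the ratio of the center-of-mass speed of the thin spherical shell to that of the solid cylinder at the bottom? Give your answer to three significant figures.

Each satisfies Mgh = ½(1+k)Mv² with k = I/(MR²), so v ∝ 1/√(1+k).
For the thin spherical shell k = 2/3; for the solid cylinder k = 0.5.
v₁/v₂ = √((1+k₂)/(1+k₁)) = √(1.5/1.667) ≈ 0.949.

v_ratio ≈ 0.949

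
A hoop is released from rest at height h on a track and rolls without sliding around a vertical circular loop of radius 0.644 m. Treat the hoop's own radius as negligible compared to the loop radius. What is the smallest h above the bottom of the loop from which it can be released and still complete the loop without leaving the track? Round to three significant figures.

h_min ≈ 1.93 m

With I = MR², the ratio k = I/(MR²) is 1.
At the top, contact is just lost when gravity alone supplies the centripetal force: Mg = Mv_top²/r, i.e. v_top² = gr.
With ω = v/R, the kinetic energy at speed v is ½(1+k)Mv² = Mv².
Energy conservation from release (height h) to the top (height 2r): Mgh = Mg(2r) + M·gr.
Thus h_min = 2r + (1+k)r/2 = r(2 + 2/2) = 0.644 × 3 ≈ 1.93 m.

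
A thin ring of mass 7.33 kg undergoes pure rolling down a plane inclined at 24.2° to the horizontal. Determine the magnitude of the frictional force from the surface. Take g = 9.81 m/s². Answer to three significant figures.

Here I = MR², so the shape factor k = I/(MR²) = 1.
Newton's second law down the slope: Mg sinθ − f = Ma. The torque equation fR = Iα (with α = a/R) gives f = kMa.
Combining, a = g sinθ/(1+k) and f = kMa = kMg sinθ/(1+k).
f = 1 × 7.33 × 9.81 × sin24.2° / 2 ≈ 14.7 N.

f ≈ 14.7 N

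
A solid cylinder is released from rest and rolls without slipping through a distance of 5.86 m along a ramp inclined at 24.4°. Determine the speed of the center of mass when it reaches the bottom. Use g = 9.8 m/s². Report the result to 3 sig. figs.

v ≈ 5.62 m/s

Here I = (1/2)MR², so the shape factor k = I/(MR²) = 0.5.
Since it rolls without slipping, ω = v/R and KE = ½Mv² + ½Iω² = ½(1+k)Mv² = (3/4)Mv².
The vertical drop is h = L sinθ = 5.86 × sin24.4° = 2.421 m.
Setting Mgh = (3/4)Mv² gives v = √(2gh/(1+k)) = √(2·9.8·2.421/1.5) ≈ 5.62 m/s.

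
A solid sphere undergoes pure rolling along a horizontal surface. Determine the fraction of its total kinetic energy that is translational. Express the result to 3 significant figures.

The moment of inertia is (2/5)MR², giving k ≡ I/(MR²) = 0.4.
Since ω = v/R, the translational part is ½Mv² and the rotational part is ½I(v/R)² = ½kMv²; the total is ½(1+k)Mv².
The translational fraction is therefore 1/(1+k) = 1/1.4 ≈ 0.714.

fraction ≈ 0.714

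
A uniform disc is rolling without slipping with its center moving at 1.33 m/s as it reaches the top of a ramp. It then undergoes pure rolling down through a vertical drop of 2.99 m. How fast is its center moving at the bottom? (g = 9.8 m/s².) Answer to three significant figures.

v ≈ 6.39 m/s

With I = (1/2)MR², the ratio k = I/(MR²) is 0.5.
The rolling condition ω = v/R makes the rotational term ½I(v/R)² = ½kMv², so KE_total = ½(1+k)Mv² = (3/4)Mv².
Energy conservation: (3/4)Mv₀² + Mgh = (3/4)Mv², so v² = v₀² + 2gh/(1+k).
v = √(1.33² + 2×9.8×2.99/1.5) = √40.84 ≈ 6.39 m/s.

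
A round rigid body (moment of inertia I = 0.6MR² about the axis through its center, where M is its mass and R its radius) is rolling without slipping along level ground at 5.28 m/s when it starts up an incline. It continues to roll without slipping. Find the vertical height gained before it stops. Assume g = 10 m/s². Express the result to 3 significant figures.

For this body I = 0.6MR², i.e. k = I/(MR²) = 0.6.
Since it rolls without slipping, ω = v/R and KE = ½Mv² + ½Iω² = ½(1+k)Mv² = (4/5)Mv².
All of this converts to potential energy at the highest point: (4/5)Mv₀² = Mgh.
Thus h = (1+k)v₀²/(2g) = 1.6 × 5.28² / (2 × 10) ≈ 2.23 m.

h ≈ 2.23 m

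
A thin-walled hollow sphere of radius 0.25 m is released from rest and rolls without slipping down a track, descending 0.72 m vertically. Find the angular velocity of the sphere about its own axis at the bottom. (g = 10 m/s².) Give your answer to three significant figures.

ω ≈ 11.8 rad/s

For this body I = (2/3)MR², i.e. k = I/(MR²) = 2/3.
The rolling condition ω = v/R makes the rotational term ½I(v/R)² = ½kMv², so KE_total = ½(1+k)Mv² = (5/6)Mv².
Energy conservation Mgh = ½(1+k)Mv² gives v = √(2gh/(1+k)) = √(2 × 10 × 0.72 / 1.667) = 2.939 m/s.
The angular speed follows from ω = v/R = 2.939/0.25 ≈ 11.8 rad/s.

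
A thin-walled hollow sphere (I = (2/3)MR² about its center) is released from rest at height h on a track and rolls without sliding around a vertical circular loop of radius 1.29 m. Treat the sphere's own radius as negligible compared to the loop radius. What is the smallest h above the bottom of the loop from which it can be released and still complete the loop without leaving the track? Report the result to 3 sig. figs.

The moment of inertia is (2/3)MR², giving k ≡ I/(MR²) = 2/3.
At the top, contact is just lost when gravity alone supplies the centripetal force: Mg = Mv_top²/r, i.e. v_top² = gr.
With ω = v/R, the kinetic energy at speed v is ½(1+k)Mv² = (5/6)Mv².
Energy conservation from release (height h) to the top (height 2r): Mgh = Mg(2r) + (5/6)M·gr.
Thus h_min = 2r + (1+k)r/2 = r(2 + 1.667/2) = 1.29 × 2.833 ≈ 3.66 m.

h_min ≈ 3.66 m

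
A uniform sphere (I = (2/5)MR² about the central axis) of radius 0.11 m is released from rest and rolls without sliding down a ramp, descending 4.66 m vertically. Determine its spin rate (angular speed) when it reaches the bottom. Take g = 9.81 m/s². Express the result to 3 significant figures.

ω ≈ 73.5 rad/s

For this body I = (2/5)MR², i.e. k = I/(MR²) = 0.4.
The rolling condition ω = v/R makes the rotational term ½I(v/R)² = ½kMv², so KE_total = ½(1+k)Mv² = (7/10)Mv².
Energy conservation Mgh = ½(1+k)Mv² gives v = √(2gh/(1+k)) = √(2 × 9.81 × 4.66 / 1.4) = 8.081 m/s.
Then ω = v/R = 8.081 / 0.11 ≈ 73.5 rad/s.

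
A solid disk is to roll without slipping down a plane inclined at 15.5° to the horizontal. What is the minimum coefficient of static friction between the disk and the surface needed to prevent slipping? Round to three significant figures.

Here I = (1/2)MR², so the shape factor k = I/(MR²) = 0.5.
Newton's second law down the slope: Mg sinθ − f = Ma. The torque equation fR = Iα (with α = a/R) gives f = kMa.
These give a = g sinθ/(1+k) and the required friction f = kMg sinθ/(1+k).
With N = Mg cosθ, the no-slip condition f ≤ μN gives μ_min = f/N = k tanθ/(1+k).
μ_min = 0.5 × tan15.5° / 1.5 ≈ 0.0924.

μ_min ≈ 0.0924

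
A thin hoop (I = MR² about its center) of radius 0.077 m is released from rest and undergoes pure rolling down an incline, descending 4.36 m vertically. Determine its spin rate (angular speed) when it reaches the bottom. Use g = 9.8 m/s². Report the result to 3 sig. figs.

For this body I = MR², i.e. k = I/(MR²) = 1.
Rolling without slipping gives ω = v/R, so the total kinetic energy is ½Mv² + ½Iω² = ½(1+k)Mv² = Mv².
Energy conservation Mgh = ½(1+k)Mv² gives v = √(2gh/(1+k)) = √(2 × 9.8 × 4.36 / 2) = 6.537 m/s.
The angular speed follows from ω = v/R = 6.537/0.077 ≈ 84.9 rad/s.

ω ≈ 84.9 rad/s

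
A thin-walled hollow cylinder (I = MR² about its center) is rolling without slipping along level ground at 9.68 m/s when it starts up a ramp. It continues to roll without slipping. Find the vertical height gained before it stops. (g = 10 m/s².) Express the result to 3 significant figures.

For this body I = MR², i.e. k = I/(MR²) = 1.
Rolling without slipping gives ω = v/R, so the total kinetic energy is ½Mv² + ½Iω² = ½(1+k)Mv² = Mv².
At the top the kinetic energy is zero, so Mv₀² = Mgh.
Thus h = (1+k)v₀²/(2g) = 2 × 9.68² / (2 × 10) ≈ 9.37 m.

h ≈ 9.37 m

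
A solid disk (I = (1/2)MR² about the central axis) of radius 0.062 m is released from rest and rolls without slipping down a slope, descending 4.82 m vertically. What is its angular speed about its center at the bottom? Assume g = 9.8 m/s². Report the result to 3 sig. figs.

ω ≈ 128 rad/s

Here I = (1/2)MR², so the shape factor k = I/(MR²) = 0.5.
Rolling without slipping gives ω = v/R, so the total kinetic energy is ½Mv² + ½Iω² = ½(1+k)Mv² = (3/4)Mv².
Energy conservation Mgh = ½(1+k)Mv² gives v = √(2gh/(1+k)) = √(2 × 9.8 × 4.82 / 1.5) = 7.936 m/s.
The angular speed follows from ω = v/R = 7.936/0.062 ≈ 128 rad/s.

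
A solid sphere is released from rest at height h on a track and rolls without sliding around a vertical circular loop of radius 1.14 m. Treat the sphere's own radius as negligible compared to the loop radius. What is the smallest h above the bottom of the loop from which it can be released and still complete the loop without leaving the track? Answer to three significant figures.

h_min ≈ 3.08 m

The moment of inertia is (2/5)MR², giving k ≡ I/(MR²) = 0.4.
At the top, contact is just lost when gravity alone supplies the centripetal force: Mg = Mv_top²/r, i.e. v_top² = gr.
With ω = v/R, the kinetic energy at speed v is ½(1+k)Mv² = (7/10)Mv².
Energy conservation from release (height h) to the top (height 2r): Mgh = Mg(2r) + (7/10)M·gr.
Thus h_min = 2r + (1+k)r/2 = r(2 + 1.4/2) = 1.14 × 2.7 ≈ 3.08 m.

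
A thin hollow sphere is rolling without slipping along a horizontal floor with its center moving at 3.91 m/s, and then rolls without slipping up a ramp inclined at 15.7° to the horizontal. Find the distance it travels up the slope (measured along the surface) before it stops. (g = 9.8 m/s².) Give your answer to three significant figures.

Here I = (2/3)MR², so the shape factor k = I/(MR²) = 2/3.
Since it rolls without slipping, ω = v/R and KE = ½Mv² + ½Iω² = ½(1+k)Mv² = (5/6)Mv².
Setting this equal to Mgh gives the vertical rise h = (1+k)v₀²/(2g) = 1.667×3.91²/(2×9.8) = 1.3 m.
Along the incline, d = h/sinθ = 1.3/sin15.7° ≈ 4.80 m.

d ≈ 4.80 m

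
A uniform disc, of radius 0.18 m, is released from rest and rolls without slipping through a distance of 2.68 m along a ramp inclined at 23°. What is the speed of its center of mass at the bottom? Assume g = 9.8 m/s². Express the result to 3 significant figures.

For this body I = (1/2)MR², i.e. k = I/(MR²) = 0.5.
Rolling without slipping gives ω = v/R, so the total kinetic energy is ½Mv² + ½Iω² = ½(1+k)Mv² = (3/4)Mv².
The vertical drop is h = L sinθ = 2.68 × sin23° = 1.047 m.
Setting Mgh = (3/4)Mv² gives v = √(2gh/(1+k)) = √(2·9.8·1.047/1.5) ≈ 3.70 m/s.

v ≈ 3.70 m/s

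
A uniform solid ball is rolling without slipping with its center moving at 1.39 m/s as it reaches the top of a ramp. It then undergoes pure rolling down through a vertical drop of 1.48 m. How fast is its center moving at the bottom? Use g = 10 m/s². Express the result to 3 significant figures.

v ≈ 4.80 m/s

With I = (2/5)MR², the ratio k = I/(MR²) is 0.4.
Since it rolls without slipping, ω = v/R and KE = ½Mv² + ½Iω² = ½(1+k)Mv² = (7/10)Mv².
Conserving energy between top and bottom: (7/10)Mv² = (7/10)Mv₀² + Mgh, hence v² = v₀² + 2gh/(1+k).
v = √(1.39² + 2×10×1.48/1.4) = √23.07 ≈ 4.80 m/s.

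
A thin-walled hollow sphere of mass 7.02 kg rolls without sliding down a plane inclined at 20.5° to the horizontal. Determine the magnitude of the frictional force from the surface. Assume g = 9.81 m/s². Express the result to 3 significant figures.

For this body I = (2/3)MR², i.e. k = I/(MR²) = 2/3.
Along the incline Mg sinθ − f = Ma, and torque about the center fR = Iα = kMR²(a/R) gives f = kMa.
Combining, a = g sinθ/(1+k) and f = kMa = kMg sinθ/(1+k).
f = (2/3) × 7.02 × 9.81 × sin20.5° / 1.667 ≈ 9.65 N.

f ≈ 9.65 N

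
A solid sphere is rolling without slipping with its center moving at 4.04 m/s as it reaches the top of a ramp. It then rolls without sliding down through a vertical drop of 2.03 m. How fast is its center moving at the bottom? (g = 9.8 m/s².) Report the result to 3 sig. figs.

With I = (2/5)MR², the ratio k = I/(MR²) is 0.4.
The rolling condition ω = v/R makes the rotational term ½I(v/R)² = ½kMv², so KE_total = ½(1+k)Mv² = (7/10)Mv².
Conserving energy between top and bottom: (7/10)Mv² = (7/10)Mv₀² + Mgh, hence v² = v₀² + 2gh/(1+k).
v = √(4.04² + 2×9.8×2.03/1.4) = √44.74 ≈ 6.69 m/s.

v ≈ 6.69 m/s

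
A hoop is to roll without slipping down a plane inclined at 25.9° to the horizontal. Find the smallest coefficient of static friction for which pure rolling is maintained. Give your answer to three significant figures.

μ_min ≈ 0.243

With I = MR², the ratio k = I/(MR²) is 1.
Newton's second law down the slope: Mg sinθ − f = Ma. The torque equation fR = Iα (with α = a/R) gives f = kMa.
These give a = g sinθ/(1+k) and the required friction f = kMg sinθ/(1+k).
With N = Mg cosθ, the no-slip condition f ≤ μN gives μ_min = f/N = k tanθ/(1+k).
μ_min = 1 × tan25.9° / 2 ≈ 0.243.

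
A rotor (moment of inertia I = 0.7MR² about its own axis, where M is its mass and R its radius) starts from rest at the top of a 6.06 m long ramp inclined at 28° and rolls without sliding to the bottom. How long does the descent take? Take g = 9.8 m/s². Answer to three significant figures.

With I = 0.7MR², the ratio k = I/(MR²) is 0.7.
Translational: Mg sinθ − f = Ma. Rotational about the CM: fR = Iα = kMRa, so f = kMa.
Hence a = g sinθ/(1+k) = 9.8×sin28°/1.7 = 2.706 m/s².
With constant a from rest, t = √(2L/a) = √(2·6.06/2.706) ≈ 2.12 s.

t ≈ 2.12 s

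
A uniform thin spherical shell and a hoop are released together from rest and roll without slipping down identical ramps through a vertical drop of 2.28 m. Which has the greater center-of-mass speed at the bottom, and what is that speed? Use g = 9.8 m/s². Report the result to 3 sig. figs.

the uniform thin spherical shell, at v ≈ 5.18 m/s

For rolling without slipping, Mgh = ½(1+k)Mv² where k = I/(MR²), so v = √(2gh/(1+k)).
Uniform thin spherical shell: k = 2/3, giving v = √(2×9.8×2.28/1.667) = 5.178 m/s.
Hoop: k = 1, giving v = √(2×9.8×2.28/2) = 4.727 m/s.
The smaller k wins: the uniform thin spherical shell, at ≈ 5.18 m/s.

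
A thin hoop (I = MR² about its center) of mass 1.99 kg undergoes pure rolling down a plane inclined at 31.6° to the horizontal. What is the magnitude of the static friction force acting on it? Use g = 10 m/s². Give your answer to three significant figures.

f ≈ 5.21 N

Here I = MR², so the shape factor k = I/(MR²) = 1.
Translational: Mg sinθ − f = Ma. Rotational about the CM: fR = Iα = kMRa, so f = kMa.
Combining, a = g sinθ/(1+k) and f = kMa = kMg sinθ/(1+k).
f = 1 × 1.99 × 10 × sin31.6° / 2 ≈ 5.21 N.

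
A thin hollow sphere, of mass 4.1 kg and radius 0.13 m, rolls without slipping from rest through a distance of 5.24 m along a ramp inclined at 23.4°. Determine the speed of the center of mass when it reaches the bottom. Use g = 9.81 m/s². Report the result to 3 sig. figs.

For this body I = (2/3)MR², i.e. k = I/(MR²) = 2/3.
Rolling without slipping gives ω = v/R, so the total kinetic energy is ½Mv² + ½Iω² = ½(1+k)Mv² = (5/6)Mv².
The vertical drop is h = L sinθ = 5.24 × sin23.4° = 2.081 m.
Setting Mgh = (5/6)Mv² gives v = √(2gh/(1+k)) = √(2·9.81·2.081/1.667) ≈ 4.95 m/s.

v ≈ 4.95 m/s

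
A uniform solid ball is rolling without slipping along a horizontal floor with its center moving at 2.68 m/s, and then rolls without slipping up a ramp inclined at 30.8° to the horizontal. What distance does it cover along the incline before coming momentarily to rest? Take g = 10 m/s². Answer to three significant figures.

d ≈ 0.982 m

For this body I = (2/5)MR², i.e. k = I/(MR²) = 0.4.
Rolling without slipping gives ω = v/R, so the total kinetic energy is ½Mv² + ½Iω² = ½(1+k)Mv² = (7/10)Mv².
Setting this equal to Mgh gives the vertical rise h = (1+k)v₀²/(2g) = 1.4×2.68²/(2×10) = 0.5028 m.
Along the incline, d = h/sinθ = 0.5028/sin30.8° ≈ 0.982 m.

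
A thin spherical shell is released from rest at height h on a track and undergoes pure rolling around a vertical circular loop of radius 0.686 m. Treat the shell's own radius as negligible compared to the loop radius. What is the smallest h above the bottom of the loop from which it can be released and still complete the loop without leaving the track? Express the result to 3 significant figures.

h_min ≈ 1.94 m

Here I = (2/3)MR², so the shape factor k = I/(MR²) = 2/3.
At the top of the loop, the minimum-contact condition is Mg = Mv_top²/r, so v_top² = gr.
With ω = v/R, the kinetic energy at speed v is ½(1+k)Mv² = (5/6)Mv².
Energy conservation from release (height h) to the top (height 2r): Mgh = Mg(2r) + (5/6)M·gr.
Thus h_min = 2r + (1+k)r/2 = r(2 + 1.667/2) = 0.686 × 2.833 ≈ 1.94 m.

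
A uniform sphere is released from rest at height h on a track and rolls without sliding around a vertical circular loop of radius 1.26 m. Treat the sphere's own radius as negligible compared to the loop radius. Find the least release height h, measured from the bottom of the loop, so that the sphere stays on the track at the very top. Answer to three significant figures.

For this body I = (2/5)MR², i.e. k = I/(MR²) = 0.4.
At the top, contact is just lost when gravity alone supplies the centripetal force: Mg = Mv_top²/r, i.e. v_top² = gr.
With ω = v/R, the kinetic energy at speed v is ½(1+k)Mv² = (7/10)Mv².
Energy conservation from release (height h) to the top (height 2r): Mgh = Mg(2r) + (7/10)M·gr.
Thus h_min = 2r + (1+k)r/2 = r(2 + 1.4/2) = 1.26 × 2.7 ≈ 3.40 m.

h_min ≈ 3.40 m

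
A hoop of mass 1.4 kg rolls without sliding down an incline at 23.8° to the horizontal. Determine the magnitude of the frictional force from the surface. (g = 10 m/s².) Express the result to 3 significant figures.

Here I = MR², so the shape factor k = I/(MR²) = 1.
Translational: Mg sinθ − f = Ma. Rotational about the CM: fR = Iα = kMRa, so f = kMa.
Combining, a = g sinθ/(1+k) and f = kMa = kMg sinθ/(1+k).
f = 1 × 1.4 × 10 × sin23.8° / 2 ≈ 2.82 N.

f ≈ 2.82 N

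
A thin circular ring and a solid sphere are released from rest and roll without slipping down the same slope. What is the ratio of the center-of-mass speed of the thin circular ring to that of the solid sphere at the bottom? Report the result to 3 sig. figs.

Each satisfies Mgh = ½(1+k)Mv² with k = I/(MR²), so v ∝ 1/√(1+k).
For the thin circular ring k = 1; for the solid sphere k = 0.4.
v₁/v₂ = √((1+k₂)/(1+k₁)) = √(1.4/2) ≈ 0.837.

v_ratio ≈ 0.837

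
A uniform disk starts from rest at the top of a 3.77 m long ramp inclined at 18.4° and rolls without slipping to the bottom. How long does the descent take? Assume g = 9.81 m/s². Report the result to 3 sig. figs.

For this body I = (1/2)MR², i.e. k = I/(MR²) = 0.5.
Translational: Mg sinθ − f = Ma. Rotational about the CM: fR = Iα = kMRa, so f = kMa.
Hence a = g sinθ/(1+k) = 9.81×sin18.4°/1.5 = 2.064 m/s².
Starting from rest, L = ½at², so t = √(2L/a) = √(2×3.77/2.064) ≈ 1.91 s.

t ≈ 1.91 s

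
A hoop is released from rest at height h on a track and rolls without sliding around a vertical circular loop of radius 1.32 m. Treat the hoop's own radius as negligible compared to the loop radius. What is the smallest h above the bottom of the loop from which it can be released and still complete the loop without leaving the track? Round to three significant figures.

For this body I = MR², i.e. k = I/(MR²) = 1.
At the top, contact is just lost when gravity alone supplies the centripetal force: Mg = Mv_top²/r, i.e. v_top² = gr.
With ω = v/R, the kinetic energy at speed v is ½(1+k)Mv² = Mv².
Energy conservation from release (height h) to the top (height 2r): Mgh = Mg(2r) + M·gr.
Thus h_min = 2r + (1+k)r/2 = r(2 + 2/2) = 1.32 × 3 ≈ 3.96 m.

h_min ≈ 3.96 m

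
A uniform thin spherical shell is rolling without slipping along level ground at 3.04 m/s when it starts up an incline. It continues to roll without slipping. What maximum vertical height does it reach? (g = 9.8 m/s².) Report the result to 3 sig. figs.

h ≈ 0.786 m

The moment of inertia is (2/3)MR², giving k ≡ I/(MR²) = 2/3.
Rolling without slipping gives ω = v/R, so the total kinetic energy is ½Mv² + ½Iω² = ½(1+k)Mv² = (5/6)Mv².
At the top the kinetic energy is zero, so (5/6)Mv₀² = Mgh.
Thus h = (1+k)v₀²/(2g) = 1.667 × 3.04² / (2 × 9.8) ≈ 0.786 m.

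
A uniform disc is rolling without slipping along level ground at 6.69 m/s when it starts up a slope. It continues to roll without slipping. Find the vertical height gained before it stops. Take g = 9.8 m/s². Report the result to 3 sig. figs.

Here I = (1/2)MR², so the shape factor k = I/(MR²) = 0.5.
Since it rolls without slipping, ω = v/R and KE = ½Mv² + ½Iω² = ½(1+k)Mv² = (3/4)Mv².
At the top the kinetic energy is zero, so (3/4)Mv₀² = Mgh.
Thus h = (1+k)v₀²/(2g) = 1.5 × 6.69² / (2 × 9.8) ≈ 3.43 m.

h ≈ 3.43 m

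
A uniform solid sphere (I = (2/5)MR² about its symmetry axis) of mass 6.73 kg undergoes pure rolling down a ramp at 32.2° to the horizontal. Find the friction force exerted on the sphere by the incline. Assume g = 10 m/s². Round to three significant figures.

For this body I = (2/5)MR², i.e. k = I/(MR²) = 0.4.
Translational: Mg sinθ − f = Ma. Rotational about the CM: fR = Iα = kMRa, so f = kMa.
Combining, a = g sinθ/(1+k) and f = kMa = kMg sinθ/(1+k).
f = 0.4 × 6.73 × 10 × sin32.2° / 1.4 ≈ 10.2 N.

f ≈ 10.2 N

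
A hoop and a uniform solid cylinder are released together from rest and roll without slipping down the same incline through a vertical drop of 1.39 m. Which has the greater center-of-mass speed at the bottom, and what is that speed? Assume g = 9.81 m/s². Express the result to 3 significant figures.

the uniform solid cylinder, at v ≈ 4.26 m/s

For rolling without slipping, Mgh = ½(1+k)Mv² where k = I/(MR²), so v = √(2gh/(1+k)).
Hoop: k = 1, giving v = √(2×9.81×1.39/2) = 3.693 m/s.
Uniform solid cylinder: k = 0.5, giving v = √(2×9.81×1.39/1.5) = 4.264 m/s.
The smaller k wins: the uniform solid cylinder, at ≈ 4.26 m/s.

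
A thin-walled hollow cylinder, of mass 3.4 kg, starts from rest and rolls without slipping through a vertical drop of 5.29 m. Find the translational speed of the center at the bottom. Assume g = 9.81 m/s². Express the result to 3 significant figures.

v ≈ 7.20 m/s

With I = MR², the ratio k = I/(MR²) is 1.
The rolling condition ω = v/R makes the rotational term ½I(v/R)² = ½kMv², so KE_total = ½(1+k)Mv² = Mv².
Setting Mgh = Mv² gives v = √(2gh/(1+k)) = √(2·9.81·5.29/2) ≈ 7.20 m/s.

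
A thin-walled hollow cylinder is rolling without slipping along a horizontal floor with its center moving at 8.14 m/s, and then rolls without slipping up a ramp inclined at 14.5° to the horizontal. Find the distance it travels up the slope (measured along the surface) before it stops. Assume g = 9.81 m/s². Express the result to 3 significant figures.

d ≈ 27.0 m

Here I = MR², so the shape factor k = I/(MR²) = 1.
Pure rolling means v = ωR; then KE = ½Mv² + ½I(v/R)² = ½(1+k)Mv² = Mv².
Setting this equal to Mgh gives the vertical rise h = (1+k)v₀²/(2g) = 2×8.14²/(2×9.81) = 6.754 m.
Along the incline, d = h/sinθ = 6.754/sin14.5° ≈ 27.0 m.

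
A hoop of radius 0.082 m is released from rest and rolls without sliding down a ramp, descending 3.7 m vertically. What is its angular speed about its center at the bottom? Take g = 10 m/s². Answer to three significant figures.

ω ≈ 74.2 rad/s

For this body I = MR², i.e. k = I/(MR²) = 1.
Pure rolling means v = ωR; then KE = ½Mv² + ½I(v/R)² = ½(1+k)Mv² = Mv².
Energy conservation Mgh = ½(1+k)Mv² gives v = √(2gh/(1+k)) = √(2 × 10 × 3.7 / 2) = 6.083 m/s.
The angular speed follows from ω = v/R = 6.083/0.082 ≈ 74.2 rad/s.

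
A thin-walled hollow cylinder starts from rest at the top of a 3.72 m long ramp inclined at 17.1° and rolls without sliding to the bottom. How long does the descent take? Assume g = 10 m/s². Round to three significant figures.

t ≈ 2.25 s

Here I = MR², so the shape factor k = I/(MR²) = 1.
Along the incline Mg sinθ − f = Ma, and torque about the center fR = Iα = kMR²(a/R) gives f = kMa.
Hence a = g sinθ/(1+k) = 10×sin17.1°/2 = 1.47 m/s².
Starting from rest, L = ½at², so t = √(2L/a) = √(2×3.72/1.47) ≈ 2.25 s.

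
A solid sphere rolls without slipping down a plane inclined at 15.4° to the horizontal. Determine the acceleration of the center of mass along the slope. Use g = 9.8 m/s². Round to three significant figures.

The moment of inertia is (2/5)MR², giving k ≡ I/(MR²) = 0.4.
Along the incline Mg sinθ − f = Ma, and torque about the center fR = Iα = kMR²(a/R) gives f = kMa.
Eliminating f: Mg sinθ = (1+k)Ma, so a = g sinθ/(1+k) = 9.8 × sin15.4° / 1.4 ≈ 1.86 m/s².

a ≈ 1.86 m/s²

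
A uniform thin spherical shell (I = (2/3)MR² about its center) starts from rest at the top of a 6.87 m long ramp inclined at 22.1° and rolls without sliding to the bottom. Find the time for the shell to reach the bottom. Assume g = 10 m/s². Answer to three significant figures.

For this body I = (2/3)MR², i.e. k = I/(MR²) = 2/3.
Translational: Mg sinθ − f = Ma. Rotational about the CM: fR = Iα = kMRa, so f = kMa.
Hence a = g sinθ/(1+k) = 10×sin22.1°/1.667 = 2.257 m/s².
Starting from rest, L = ½at², so t = √(2L/a) = √(2×6.87/2.257) ≈ 2.47 s.

t ≈ 2.47 s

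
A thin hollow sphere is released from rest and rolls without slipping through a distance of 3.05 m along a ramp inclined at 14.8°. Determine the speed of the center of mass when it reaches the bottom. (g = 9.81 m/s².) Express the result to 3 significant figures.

Here I = (2/3)MR², so the shape factor k = I/(MR²) = 2/3.
The rolling condition ω = v/R makes the rotational term ½I(v/R)² = ½kMv², so KE_total = ½(1+k)Mv² = (5/6)Mv².
The vertical drop is h = L sinθ = 3.05 × sin14.8° = 0.7791 m.
Setting Mgh = (5/6)Mv² gives v = √(2gh/(1+k)) = √(2·9.81·0.7791/1.667) ≈ 3.03 m/s.

v ≈ 3.03 m/s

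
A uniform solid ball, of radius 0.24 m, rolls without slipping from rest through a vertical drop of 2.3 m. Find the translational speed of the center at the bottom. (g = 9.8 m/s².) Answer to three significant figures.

For this body I = (2/5)MR², i.e. k = I/(MR²) = 0.4.
Pure rolling means v = ωR; then KE = ½Mv² + ½I(v/R)² = ½(1+k)Mv² = (7/10)Mv².
Setting Mgh = (7/10)Mv² gives v = √(2gh/(1+k)) = √(2·9.8·2.3/1.4) ≈ 5.67 m/s.

v ≈ 5.67 m/s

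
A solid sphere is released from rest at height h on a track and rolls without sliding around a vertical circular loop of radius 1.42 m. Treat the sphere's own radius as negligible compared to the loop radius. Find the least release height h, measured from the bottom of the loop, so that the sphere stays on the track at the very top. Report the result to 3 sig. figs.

The moment of inertia is (2/5)MR², giving k ≡ I/(MR²) = 0.4.
At the top of the loop, the minimum-contact condition is Mg = Mv_top²/r, so v_top² = gr.
With ω = v/R, the kinetic energy at speed v is ½(1+k)Mv² = (7/10)Mv².
Energy conservation from release (height h) to the top (height 2r): Mgh = Mg(2r) + (7/10)M·gr.
Thus h_min = 2r + (1+k)r/2 = r(2 + 1.4/2) = 1.42 × 2.7 ≈ 3.83 m.

h_min ≈ 3.83 m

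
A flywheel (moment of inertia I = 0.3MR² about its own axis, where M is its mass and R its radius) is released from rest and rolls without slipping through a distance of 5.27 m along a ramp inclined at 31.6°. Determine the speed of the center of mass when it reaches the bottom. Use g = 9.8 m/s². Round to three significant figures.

The moment of inertia is 0.3MR², giving k ≡ I/(MR²) = 0.3.
Rolling without slipping gives ω = v/R, so the total kinetic energy is ½Mv² + ½Iω² = ½(1+k)Mv² = (13/20)Mv².
The vertical drop is h = L sinθ = 5.27 × sin31.6° = 2.761 m.
Setting Mgh = (13/20)Mv² gives v = √(2gh/(1+k)) = √(2·9.8·2.761/1.3) ≈ 6.45 m/s.

v ≈ 6.45 m/s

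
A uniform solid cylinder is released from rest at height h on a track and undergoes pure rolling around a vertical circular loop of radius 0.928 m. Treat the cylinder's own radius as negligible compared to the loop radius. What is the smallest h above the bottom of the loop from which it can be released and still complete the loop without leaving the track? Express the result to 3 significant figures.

h_min ≈ 2.55 m

For this body I = (1/2)MR², i.e. k = I/(MR²) = 0.5.
At the top of the loop, the minimum-contact condition is Mg = Mv_top²/r, so v_top² = gr.
With ω = v/R, the kinetic energy at speed v is ½(1+k)Mv² = (3/4)Mv².
Energy conservation from release (height h) to the top (height 2r): Mgh = Mg(2r) + (3/4)M·gr.
Thus h_min = 2r + (1+k)r/2 = r(2 + 1.5/2) = 0.928 × 2.75 ≈ 2.55 m.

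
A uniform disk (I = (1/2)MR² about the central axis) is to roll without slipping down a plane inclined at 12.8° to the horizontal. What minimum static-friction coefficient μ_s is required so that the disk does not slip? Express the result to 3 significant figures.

The moment of inertia is (1/2)MR², giving k ≡ I/(MR²) = 0.5.
Translational: Mg sinθ − f = Ma. Rotational about the CM: fR = Iα = kMRa, so f = kMa.
These give a = g sinθ/(1+k) and the required friction f = kMg sinθ/(1+k).
With N = Mg cosθ, the no-slip condition f ≤ μN gives μ_min = f/N = k tanθ/(1+k).
μ_min = 0.5 × tan12.8° / 1.5 ≈ 0.0757.

μ_min ≈ 0.0757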